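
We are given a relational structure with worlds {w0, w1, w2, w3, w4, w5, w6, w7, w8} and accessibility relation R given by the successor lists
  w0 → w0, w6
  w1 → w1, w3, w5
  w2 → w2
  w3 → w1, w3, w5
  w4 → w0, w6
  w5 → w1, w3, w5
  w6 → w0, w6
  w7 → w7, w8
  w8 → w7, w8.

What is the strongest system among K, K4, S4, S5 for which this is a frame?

Transitive (axiom 4): yes — every two-step R-path is closed by a direct edge.
Reflexive (axiom T): no — w4 is not related to itself.
Euclidean (axiom 5): yes — any two successors of a common world are R-related.
So F validates K, K4; S4 would additionally require R to be reflexive. The strongest is K4.

K4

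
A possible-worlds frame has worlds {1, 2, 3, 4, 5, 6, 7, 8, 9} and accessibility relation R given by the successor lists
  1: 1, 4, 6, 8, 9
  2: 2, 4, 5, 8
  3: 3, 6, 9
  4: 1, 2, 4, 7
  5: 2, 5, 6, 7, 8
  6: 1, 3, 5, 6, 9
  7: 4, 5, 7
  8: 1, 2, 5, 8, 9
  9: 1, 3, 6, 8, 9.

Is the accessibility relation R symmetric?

Yes

Symmetric: yes — every pair in R has its reverse in R.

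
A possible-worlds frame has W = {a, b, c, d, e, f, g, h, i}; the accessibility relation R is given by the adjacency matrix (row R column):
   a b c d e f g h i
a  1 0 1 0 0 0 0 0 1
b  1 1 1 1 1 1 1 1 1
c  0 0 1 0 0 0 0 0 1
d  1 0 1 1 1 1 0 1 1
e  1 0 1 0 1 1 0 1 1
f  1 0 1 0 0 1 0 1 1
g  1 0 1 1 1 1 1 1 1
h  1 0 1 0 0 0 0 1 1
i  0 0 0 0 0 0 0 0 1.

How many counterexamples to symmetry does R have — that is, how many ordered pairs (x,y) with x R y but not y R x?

Enumerating: (a,c), (a,i), (b,a), (b,c), (b,d), (b,e), (b,f), (b,g), (b,h), (b,i), (c,i), (d,a), … and 24 more.
Total: 36.

36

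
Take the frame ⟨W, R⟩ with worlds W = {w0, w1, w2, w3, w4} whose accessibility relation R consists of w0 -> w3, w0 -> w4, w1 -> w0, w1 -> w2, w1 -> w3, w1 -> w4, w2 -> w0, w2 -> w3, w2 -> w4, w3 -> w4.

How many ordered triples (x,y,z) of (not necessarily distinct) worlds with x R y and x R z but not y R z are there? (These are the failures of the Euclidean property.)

20

Enumerating: (w0,w3,w3), (w0,w4,w3), (w0,w4,w4), (w1,w0,w0), (w1,w0,w2), (w1,w2,w2), (w1,w3,w0), (w1,w3,w2), (w1,w3,w3), (w1,w4,w0), (w1,w4,w2), (w1,w4,w3), … and 8 more.
Total: 20.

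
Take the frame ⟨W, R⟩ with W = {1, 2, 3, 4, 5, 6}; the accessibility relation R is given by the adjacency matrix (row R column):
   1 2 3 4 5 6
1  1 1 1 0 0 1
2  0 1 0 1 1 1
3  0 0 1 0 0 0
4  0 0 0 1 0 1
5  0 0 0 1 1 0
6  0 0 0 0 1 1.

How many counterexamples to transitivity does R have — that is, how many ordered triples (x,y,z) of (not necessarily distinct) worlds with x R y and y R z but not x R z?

6

Enumerating: (1,2,4), (1,2,5), (1,6,5), (4,6,5), (5,4,6), (6,5,4).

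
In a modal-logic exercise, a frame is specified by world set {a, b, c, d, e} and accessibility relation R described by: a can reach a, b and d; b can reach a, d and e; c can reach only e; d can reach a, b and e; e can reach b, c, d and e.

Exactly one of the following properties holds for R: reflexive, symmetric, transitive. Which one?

symmetric

Reflexive: no — b is not related to itself.
Symmetric: yes — every pair in R has its reverse in R.
Transitive: no — a R b and b R e, but not a R e.
Only symmetric holds.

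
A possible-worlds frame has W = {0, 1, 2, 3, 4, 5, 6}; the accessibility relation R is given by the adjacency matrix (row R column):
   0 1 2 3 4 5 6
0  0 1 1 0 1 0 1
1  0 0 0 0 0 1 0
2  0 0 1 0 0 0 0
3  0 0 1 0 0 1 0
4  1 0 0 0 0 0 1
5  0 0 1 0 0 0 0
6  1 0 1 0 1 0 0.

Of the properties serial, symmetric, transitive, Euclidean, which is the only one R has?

Serial: yes — every world has a successor (e.g. 0 R 1).
Symmetric: no — 0 R 1 but not 1 R 0.
Transitive: no — 0 R 1 and 1 R 5, but not 0 R 5.
Euclidean: no — 0 R 1 and 0 R 2, but not 1 R 2.
Only serial holds.

serial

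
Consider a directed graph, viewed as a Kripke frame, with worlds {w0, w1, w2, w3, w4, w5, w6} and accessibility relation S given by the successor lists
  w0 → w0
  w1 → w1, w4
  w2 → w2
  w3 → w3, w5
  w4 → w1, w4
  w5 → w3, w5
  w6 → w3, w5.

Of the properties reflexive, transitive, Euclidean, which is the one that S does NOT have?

Reflexive: no — w6 is not related to itself.
Transitive: yes — every two-step S-path is closed by a direct edge.
Euclidean: yes — any two successors of a common world are S-related.
Only reflexive fails.

reflexive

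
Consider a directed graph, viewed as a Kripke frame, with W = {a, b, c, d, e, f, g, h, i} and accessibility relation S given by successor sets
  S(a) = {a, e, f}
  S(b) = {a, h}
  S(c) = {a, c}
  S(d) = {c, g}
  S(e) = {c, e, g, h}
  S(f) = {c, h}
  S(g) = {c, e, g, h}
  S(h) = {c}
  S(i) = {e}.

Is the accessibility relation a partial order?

No

Reflexive: no — b is not related to itself.
Transitive: no — a S e and e S c, but not a S c.
Antisymmetric: no — e S g and g S e with e ≠ g.
So S is not a partial order.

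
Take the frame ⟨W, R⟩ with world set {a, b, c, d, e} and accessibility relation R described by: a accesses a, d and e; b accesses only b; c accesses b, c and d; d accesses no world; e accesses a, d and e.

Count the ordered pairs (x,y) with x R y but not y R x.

Enumerating: (a,d), (c,b), (c,d), (e,d).

4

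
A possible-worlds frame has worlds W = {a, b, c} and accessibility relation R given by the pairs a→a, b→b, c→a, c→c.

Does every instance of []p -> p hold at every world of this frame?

Yes

By correspondence theory, T is valid on a frame iff R is reflexive.
Reflexive: yes — every world is R-related to itself.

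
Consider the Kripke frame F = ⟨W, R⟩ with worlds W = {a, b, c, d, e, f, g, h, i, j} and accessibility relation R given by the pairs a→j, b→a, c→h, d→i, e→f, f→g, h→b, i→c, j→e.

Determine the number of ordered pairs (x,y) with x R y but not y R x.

9

Enumerating: (a,j), (b,a), (c,h), (d,i), (e,f), (f,g), (h,b), (i,c), (j,e).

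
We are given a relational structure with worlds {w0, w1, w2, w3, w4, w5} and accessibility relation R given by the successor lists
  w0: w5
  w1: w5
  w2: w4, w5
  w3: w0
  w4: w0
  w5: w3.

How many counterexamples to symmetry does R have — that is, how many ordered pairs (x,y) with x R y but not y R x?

Enumerating: (w0,w5), (w1,w5), (w2,w4), (w2,w5), (w3,w0), (w4,w0), (w5,w3).

7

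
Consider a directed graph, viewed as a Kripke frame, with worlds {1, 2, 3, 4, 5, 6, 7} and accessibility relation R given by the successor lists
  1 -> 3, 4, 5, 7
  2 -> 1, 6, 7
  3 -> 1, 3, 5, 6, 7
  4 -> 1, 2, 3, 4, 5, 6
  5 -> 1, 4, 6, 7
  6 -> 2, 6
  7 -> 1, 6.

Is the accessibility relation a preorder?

No

Reflexive: no — 1 is not related to itself.
Transitive: no — 1 R 3 and 3 R 6, but not 1 R 6.
So R is not a preorder.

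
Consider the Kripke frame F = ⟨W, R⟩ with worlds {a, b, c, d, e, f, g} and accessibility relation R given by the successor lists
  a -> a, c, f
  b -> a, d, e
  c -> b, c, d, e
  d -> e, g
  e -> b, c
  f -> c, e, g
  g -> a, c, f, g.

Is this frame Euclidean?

No

Euclidean: no — a R c and a R f, but not c R f.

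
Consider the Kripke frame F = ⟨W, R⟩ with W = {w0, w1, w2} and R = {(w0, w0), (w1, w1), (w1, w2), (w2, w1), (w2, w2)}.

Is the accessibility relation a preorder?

Reflexive: yes — every world is R-related to itself.
Transitive: yes — every two-step R-path is closed by a direct edge.
So R is a preorder.

Yes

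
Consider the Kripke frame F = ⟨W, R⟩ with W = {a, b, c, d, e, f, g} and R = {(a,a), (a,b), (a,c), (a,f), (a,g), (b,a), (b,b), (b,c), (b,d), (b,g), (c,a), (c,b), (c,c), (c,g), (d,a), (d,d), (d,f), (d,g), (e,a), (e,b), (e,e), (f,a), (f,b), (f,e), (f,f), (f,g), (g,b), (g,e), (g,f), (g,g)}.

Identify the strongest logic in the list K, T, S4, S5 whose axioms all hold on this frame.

Reflexive (axiom T): yes — every world is R-related to itself.
Transitive (axiom 4): no — a R b and b R d, but not a R d.
Euclidean (axiom 5): no — a R b and a R f, but not b R f.
So F validates K, T; S4 would additionally require R to be transitive. The strongest is T.

T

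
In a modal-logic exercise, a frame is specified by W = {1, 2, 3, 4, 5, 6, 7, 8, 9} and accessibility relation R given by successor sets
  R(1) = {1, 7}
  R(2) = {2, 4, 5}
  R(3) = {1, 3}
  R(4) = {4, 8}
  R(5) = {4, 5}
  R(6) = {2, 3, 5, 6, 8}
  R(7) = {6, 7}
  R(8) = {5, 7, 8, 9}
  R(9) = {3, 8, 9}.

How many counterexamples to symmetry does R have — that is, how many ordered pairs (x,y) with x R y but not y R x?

14

Enumerating: (1,7), (2,4), (2,5), (3,1), (4,8), (5,4), (6,2), (6,3), (6,5), (6,8), (7,6), (8,5), (8,7), (9,3).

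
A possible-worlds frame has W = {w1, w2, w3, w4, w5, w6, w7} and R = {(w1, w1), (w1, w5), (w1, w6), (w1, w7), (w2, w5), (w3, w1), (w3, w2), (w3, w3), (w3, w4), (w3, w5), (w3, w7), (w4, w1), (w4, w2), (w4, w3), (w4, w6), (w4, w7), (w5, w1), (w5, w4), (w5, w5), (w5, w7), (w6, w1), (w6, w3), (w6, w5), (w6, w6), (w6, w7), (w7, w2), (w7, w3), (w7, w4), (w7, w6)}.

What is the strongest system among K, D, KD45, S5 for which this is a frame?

D

Serial (axiom D): yes — every world has a successor (e.g. w1 R w1).
Euclidean (axiom 5): no — w1 R w5 and w1 R w6, but not w5 R w6.
Transitive (axiom 4): no — w1 R w5 and w5 R w4, but not w1 R w4.
Reflexive (axiom T): no — w2 is not related to itself.
So F validates K, D; KD45 would additionally require R to be Euclidean and transitive. The strongest is D.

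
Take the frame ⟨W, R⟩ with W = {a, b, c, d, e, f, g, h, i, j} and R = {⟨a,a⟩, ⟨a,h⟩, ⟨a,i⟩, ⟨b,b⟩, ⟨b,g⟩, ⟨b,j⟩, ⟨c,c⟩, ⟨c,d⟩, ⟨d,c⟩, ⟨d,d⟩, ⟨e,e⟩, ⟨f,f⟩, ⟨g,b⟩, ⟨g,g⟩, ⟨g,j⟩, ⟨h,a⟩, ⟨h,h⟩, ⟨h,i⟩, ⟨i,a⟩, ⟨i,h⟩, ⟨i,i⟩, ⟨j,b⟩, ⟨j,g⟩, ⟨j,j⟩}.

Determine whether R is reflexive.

Reflexive: yes — every world is R-related to itself.

Yes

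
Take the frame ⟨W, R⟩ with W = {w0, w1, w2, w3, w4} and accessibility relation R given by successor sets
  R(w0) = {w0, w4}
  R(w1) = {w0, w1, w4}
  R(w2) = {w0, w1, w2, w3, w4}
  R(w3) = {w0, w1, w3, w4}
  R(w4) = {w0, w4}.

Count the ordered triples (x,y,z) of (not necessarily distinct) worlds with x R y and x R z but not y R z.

Enumerating: (w1,w0,w1), (w1,w4,w1), (w2,w0,w1), (w2,w0,w2), (w2,w0,w3), (w2,w1,w2), (w2,w1,w3), (w2,w3,w2), (w2,w4,w1), (w2,w4,w2), (w2,w4,w3), (w3,w0,w1), (w3,w0,w3), (w3,w1,w3), (w3,w4,w1), (w3,w4,w3).

16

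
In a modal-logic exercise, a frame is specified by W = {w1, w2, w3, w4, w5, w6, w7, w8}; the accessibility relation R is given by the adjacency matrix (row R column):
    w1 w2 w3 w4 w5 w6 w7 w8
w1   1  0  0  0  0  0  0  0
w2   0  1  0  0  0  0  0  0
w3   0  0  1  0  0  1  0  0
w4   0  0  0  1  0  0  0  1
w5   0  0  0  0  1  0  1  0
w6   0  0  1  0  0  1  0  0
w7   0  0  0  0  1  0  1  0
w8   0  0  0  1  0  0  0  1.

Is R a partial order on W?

Reflexive: yes — every world is R-related to itself.
Transitive: yes — every two-step R-path is closed by a direct edge.
Antisymmetric: no — w3 R w6 and w6 R w3 with w3 ≠ w6.
So R is not a partial order.

No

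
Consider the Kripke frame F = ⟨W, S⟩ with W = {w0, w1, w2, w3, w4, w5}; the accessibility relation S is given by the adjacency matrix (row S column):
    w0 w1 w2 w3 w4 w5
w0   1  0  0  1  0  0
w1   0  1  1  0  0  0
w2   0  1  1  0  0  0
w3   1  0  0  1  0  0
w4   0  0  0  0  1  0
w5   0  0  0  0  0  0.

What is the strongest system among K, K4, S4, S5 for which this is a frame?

Transitive (axiom 4): yes — every two-step S-path is closed by a direct edge.
Reflexive (axiom T): no — w5 is not related to itself.
Euclidean (axiom 5): yes — any two successors of a common world are S-related.
So F validates K, K4; S4 would additionally require S to be reflexive. The strongest is K4.

K4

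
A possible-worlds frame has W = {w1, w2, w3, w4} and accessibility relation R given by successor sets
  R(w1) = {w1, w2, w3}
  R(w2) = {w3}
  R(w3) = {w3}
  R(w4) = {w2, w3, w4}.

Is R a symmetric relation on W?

No

Symmetric: no — w1 R w2 but not w2 R w1.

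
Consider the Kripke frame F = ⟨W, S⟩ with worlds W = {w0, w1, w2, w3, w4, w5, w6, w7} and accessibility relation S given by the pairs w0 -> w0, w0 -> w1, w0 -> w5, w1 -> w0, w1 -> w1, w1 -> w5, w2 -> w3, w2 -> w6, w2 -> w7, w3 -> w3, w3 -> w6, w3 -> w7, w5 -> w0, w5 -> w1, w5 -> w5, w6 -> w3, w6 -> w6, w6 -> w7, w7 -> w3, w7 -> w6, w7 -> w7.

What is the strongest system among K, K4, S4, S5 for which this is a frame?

Transitive (axiom 4): yes — every two-step S-path is closed by a direct edge.
Reflexive (axiom T): no — w2 is not related to itself.
Euclidean (axiom 5): yes — any two successors of a common world are S-related.
So F validates K, K4; S4 would additionally require S to be reflexive. The strongest is K4.

K4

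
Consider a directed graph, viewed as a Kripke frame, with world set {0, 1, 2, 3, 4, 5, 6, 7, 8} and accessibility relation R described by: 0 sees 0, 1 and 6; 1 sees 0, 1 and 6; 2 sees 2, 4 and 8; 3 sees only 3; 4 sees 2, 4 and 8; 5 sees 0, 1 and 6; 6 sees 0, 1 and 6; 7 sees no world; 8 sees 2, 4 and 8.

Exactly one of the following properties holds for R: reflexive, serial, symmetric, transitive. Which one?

Reflexive: no — 5 is not related to itself.
Serial: no — 7 has no R-successor.
Symmetric: no — 5 R 0 but not 0 R 5.
Transitive: yes — every two-step R-path is closed by a direct edge.
Only transitive holds.

transitive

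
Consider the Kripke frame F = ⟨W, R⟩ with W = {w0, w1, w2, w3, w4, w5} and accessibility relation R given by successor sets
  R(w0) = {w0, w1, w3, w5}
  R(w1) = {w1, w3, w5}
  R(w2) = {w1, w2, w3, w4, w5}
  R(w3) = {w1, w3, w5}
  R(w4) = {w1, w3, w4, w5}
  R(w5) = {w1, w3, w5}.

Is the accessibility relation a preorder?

Reflexive: yes — every world is R-related to itself.
Transitive: yes — every two-step R-path is closed by a direct edge.
So R is a preorder.

Yes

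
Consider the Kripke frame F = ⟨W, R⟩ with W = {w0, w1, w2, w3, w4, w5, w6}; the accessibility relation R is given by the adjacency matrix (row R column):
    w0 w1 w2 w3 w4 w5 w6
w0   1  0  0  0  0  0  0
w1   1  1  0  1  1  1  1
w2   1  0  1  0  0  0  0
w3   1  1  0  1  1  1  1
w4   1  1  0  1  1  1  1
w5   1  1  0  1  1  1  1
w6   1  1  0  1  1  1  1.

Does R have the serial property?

Yes

Serial: yes — every world has a successor (e.g. w0 R w0).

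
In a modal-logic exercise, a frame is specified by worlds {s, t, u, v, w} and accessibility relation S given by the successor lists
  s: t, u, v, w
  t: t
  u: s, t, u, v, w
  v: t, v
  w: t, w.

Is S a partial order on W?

No

Reflexive: no — s is not related to itself.
Transitive: no — s S u and u S s, but not s S s.
Antisymmetric: no — s S u and u S s with s ≠ u.
So S is not a partial order.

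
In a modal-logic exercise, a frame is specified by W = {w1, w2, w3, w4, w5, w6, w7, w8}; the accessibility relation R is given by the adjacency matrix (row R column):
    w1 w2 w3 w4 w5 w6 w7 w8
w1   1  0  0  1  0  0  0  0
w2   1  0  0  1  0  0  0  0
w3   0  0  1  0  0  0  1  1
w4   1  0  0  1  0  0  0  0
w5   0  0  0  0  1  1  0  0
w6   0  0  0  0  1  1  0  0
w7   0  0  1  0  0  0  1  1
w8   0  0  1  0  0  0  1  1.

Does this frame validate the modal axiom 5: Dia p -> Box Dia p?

Axiom 5 corresponds to the accessibility relation being Euclidean.
Euclidean: yes — any two successors of a common world are R-related.

Yes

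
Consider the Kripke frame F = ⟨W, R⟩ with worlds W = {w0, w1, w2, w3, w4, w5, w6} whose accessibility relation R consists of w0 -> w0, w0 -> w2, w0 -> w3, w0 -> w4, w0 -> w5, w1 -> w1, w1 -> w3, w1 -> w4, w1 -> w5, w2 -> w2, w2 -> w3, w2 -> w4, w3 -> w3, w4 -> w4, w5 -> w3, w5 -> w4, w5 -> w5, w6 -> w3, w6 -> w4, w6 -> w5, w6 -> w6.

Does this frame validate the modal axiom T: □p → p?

By correspondence theory, T is valid on a frame iff R is reflexive.
Reflexive: yes — every world is R-related to itself.

Yes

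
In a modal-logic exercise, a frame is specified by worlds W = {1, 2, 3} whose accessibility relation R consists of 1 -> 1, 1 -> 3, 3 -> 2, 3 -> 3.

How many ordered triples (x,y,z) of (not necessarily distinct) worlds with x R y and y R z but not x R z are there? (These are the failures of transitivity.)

Enumerating: (1,3,2).

1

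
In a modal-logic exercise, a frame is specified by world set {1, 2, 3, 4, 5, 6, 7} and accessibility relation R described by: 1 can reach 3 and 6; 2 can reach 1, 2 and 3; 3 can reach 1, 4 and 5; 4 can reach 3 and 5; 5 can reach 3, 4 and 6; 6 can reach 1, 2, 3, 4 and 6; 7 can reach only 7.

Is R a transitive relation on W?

Transitive: no — 1 R 3 and 3 R 4, but not 1 R 4.

No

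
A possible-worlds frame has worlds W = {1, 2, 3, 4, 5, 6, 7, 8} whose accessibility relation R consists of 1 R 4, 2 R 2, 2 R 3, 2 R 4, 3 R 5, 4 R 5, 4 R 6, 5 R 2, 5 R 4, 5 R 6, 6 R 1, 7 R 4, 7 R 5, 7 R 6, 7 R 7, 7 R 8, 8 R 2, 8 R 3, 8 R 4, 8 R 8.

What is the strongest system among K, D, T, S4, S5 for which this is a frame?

D

Serial (axiom D): yes — every world has a successor (e.g. 1 R 4).
Reflexive (axiom T): no — 1 is not related to itself.
Transitive (axiom 4): no — 1 R 4 and 4 R 5, but not 1 R 5.
Euclidean (axiom 5): no — 2 R 3 and 2 R 4, but not 3 R 4.
So F validates K, D; T would additionally require R to be reflexive. The strongest is D.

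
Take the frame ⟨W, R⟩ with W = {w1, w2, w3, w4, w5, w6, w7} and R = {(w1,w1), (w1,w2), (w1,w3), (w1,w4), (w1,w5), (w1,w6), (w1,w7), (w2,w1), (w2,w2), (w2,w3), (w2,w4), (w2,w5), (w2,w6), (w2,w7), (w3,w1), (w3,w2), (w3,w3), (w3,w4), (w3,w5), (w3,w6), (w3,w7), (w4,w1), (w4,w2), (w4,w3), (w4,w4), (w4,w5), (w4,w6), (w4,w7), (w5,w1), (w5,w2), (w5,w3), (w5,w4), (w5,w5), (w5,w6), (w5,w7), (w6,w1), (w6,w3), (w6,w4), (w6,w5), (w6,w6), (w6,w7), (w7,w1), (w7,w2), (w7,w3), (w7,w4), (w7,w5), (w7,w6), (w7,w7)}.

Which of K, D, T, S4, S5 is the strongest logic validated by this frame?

T

Serial (axiom D): yes — every world has a successor (e.g. w1 R w1).
Reflexive (axiom T): yes — every world is R-related to itself.
Transitive (axiom 4): no — w6 R w1 and w1 R w2, but not w6 R w2.
Euclidean (axiom 5): no — w1 R w6 and w1 R w2, but not w6 R w2.
So F validates K, D, T; S4 would additionally require R to be transitive. The strongest is T.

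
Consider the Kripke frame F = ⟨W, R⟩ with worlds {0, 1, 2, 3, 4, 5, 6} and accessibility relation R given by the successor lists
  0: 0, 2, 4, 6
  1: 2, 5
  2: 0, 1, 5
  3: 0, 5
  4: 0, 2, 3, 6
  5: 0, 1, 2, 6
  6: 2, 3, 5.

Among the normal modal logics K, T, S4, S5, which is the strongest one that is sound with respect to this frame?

K

Reflexive (axiom T): no — 1 is not related to itself.
Transitive (axiom 4): no — 0 R 2 and 2 R 1, but not 0 R 1.
Euclidean (axiom 5): no — 0 R 2 and 0 R 4, but not 2 R 4.
So F validates K; T would additionally require R to be reflexive. The strongest is K.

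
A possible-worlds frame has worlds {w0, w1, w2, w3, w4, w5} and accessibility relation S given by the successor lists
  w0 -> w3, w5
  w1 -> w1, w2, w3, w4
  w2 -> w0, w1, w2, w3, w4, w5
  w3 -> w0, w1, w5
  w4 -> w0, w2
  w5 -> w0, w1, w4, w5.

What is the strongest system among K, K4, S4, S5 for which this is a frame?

Transitive (axiom 4): no — w0 S w3 and w3 S w1, but not w0 S w1.
Reflexive (axiom T): no — w0 is not related to itself.
Euclidean (axiom 5): no — w0 S w5 and w0 S w3, but not w5 S w3.
So F validates K; K4 would additionally require S to be transitive. The strongest is K.

K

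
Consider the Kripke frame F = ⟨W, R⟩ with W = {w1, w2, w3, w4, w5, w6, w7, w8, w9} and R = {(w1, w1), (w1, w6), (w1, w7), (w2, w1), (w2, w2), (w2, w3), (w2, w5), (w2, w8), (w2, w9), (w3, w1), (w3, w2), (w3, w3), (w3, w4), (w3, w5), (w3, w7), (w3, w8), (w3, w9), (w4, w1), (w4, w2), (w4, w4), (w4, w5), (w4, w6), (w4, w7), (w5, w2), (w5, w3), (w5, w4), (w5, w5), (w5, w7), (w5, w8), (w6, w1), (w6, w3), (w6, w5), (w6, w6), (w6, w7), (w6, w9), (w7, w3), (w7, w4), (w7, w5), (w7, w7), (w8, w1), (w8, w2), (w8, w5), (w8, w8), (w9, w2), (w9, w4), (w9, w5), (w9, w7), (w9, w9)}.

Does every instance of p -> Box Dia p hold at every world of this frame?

No

The schema B characterises exactly the symmetric frames.
Symmetric: no — w1 R w7 but not w7 R w1.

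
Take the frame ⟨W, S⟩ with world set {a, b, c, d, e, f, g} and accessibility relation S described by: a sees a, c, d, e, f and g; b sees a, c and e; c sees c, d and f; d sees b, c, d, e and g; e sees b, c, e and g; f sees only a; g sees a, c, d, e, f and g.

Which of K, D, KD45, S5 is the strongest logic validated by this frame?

Serial (axiom D): yes — every world has a successor (e.g. a S a).
Euclidean (axiom 5): no — a S c and a S e, but not c S e.
Transitive (axiom 4): no — a S d and d S b, but not a S b.
Reflexive (axiom T): no — b is not related to itself.
So F validates K, D; KD45 would additionally require S to be Euclidean and transitive. The strongest is D.

D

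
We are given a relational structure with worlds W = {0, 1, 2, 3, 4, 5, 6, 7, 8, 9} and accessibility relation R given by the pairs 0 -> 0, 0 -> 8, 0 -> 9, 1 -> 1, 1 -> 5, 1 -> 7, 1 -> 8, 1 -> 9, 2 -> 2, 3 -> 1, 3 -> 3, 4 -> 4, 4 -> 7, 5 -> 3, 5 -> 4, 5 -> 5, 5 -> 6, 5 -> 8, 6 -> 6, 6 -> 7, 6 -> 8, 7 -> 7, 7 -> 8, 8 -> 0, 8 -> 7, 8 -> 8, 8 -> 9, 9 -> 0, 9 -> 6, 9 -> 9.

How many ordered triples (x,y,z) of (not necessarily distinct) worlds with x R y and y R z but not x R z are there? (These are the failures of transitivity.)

Enumerating: (0,8,7), (0,9,6), (1,5,3), (1,5,4), (1,5,6), (1,8,0), (1,9,0), (1,9,6), (3,1,5), (3,1,7), (3,1,8), (3,1,9), … and 15 more.
Total: 27.

27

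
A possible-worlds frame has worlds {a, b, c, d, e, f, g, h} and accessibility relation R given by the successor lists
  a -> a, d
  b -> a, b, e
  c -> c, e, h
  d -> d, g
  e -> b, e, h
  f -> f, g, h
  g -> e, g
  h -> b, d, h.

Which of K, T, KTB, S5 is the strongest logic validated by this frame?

T

Reflexive (axiom T): yes — every world is R-related to itself.
Symmetric (axiom B): no — a R d but not d R a.
Euclidean (axiom 5): no — b R a and b R e, but not a R e.
So F validates K, T; KTB would additionally require R to be symmetric. The strongest is T.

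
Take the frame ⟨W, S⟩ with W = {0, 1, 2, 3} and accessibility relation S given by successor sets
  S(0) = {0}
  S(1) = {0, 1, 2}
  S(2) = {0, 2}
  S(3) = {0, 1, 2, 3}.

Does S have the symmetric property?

No

Symmetric: no — 1 S 0 but not 0 S 1.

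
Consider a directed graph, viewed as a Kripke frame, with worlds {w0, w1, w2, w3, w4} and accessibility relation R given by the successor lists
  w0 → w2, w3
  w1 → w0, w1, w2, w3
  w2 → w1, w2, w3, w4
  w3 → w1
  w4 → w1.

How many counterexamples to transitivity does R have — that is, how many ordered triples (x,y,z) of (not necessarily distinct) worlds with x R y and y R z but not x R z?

Enumerating: (w0,w2,w1), (w0,w2,w4), (w0,w3,w1), (w1,w2,w4), (w2,w1,w0), (w3,w1,w0), (w3,w1,w2), (w3,w1,w3), (w4,w1,w0), (w4,w1,w2), (w4,w1,w3).

11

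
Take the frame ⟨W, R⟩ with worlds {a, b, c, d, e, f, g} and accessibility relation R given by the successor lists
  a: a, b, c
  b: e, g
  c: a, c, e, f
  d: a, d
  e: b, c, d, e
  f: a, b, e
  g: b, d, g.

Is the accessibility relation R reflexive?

Reflexive: no — b is not related to itself.

No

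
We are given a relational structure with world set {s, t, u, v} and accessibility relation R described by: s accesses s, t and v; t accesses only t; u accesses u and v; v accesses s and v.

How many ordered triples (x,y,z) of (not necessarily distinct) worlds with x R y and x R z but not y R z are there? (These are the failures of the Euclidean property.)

Enumerating: (s,t,s), (s,t,v), (s,v,t), (u,v,u).

4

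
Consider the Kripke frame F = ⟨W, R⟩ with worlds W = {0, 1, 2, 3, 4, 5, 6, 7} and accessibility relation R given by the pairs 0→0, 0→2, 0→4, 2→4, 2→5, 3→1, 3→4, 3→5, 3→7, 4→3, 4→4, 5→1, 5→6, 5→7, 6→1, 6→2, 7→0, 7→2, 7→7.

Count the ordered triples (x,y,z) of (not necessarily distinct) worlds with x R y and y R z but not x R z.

Enumerating: (0,2,5), (0,4,3), (2,4,3), (2,5,1), (2,5,6), (2,5,7), (3,4,3), (3,5,6), (3,7,0), (3,7,2), (4,3,1), (4,3,5), … and 9 more.
Total: 21.

21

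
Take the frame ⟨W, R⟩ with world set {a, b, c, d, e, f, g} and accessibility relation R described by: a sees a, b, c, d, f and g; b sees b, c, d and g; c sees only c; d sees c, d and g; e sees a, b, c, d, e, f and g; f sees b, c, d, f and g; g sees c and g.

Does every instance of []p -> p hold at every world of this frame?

The schema T characterises exactly the reflexive frames.
Reflexive: yes — every world is R-related to itself.

Yes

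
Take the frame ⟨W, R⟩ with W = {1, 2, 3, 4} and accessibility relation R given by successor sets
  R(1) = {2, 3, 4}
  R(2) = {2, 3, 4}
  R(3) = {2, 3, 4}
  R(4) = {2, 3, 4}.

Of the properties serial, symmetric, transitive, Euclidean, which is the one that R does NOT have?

symmetric

Serial: yes — every world has a successor (e.g. 1 R 2).
Symmetric: no — 1 R 2 but not 2 R 1.
Transitive: yes — every two-step R-path is closed by a direct edge.
Euclidean: yes — any two successors of a common world are R-related.
Only symmetric fails.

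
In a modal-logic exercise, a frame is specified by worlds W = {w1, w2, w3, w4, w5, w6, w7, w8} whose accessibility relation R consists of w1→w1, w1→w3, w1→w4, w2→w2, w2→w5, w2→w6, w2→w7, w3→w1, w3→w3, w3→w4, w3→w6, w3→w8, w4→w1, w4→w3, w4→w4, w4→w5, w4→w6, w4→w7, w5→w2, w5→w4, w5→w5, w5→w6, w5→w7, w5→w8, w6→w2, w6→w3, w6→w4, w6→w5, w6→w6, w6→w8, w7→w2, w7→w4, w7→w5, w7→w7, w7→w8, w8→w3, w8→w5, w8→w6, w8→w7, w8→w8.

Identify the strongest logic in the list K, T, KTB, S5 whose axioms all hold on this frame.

Reflexive (axiom T): yes — every world is R-related to itself.
Symmetric (axiom B): yes — every pair in R has its reverse in R.
Euclidean (axiom 5): no — w2 R w6 and w2 R w7, but not w6 R w7.
So F validates K, T, KTB; S5 would additionally require R to be Euclidean. The strongest is KTB.

KTB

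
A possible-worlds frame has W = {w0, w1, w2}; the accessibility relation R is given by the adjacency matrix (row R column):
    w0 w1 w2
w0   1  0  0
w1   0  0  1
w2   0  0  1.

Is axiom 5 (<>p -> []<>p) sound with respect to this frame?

Yes

Axiom 5 corresponds to the accessibility relation being Euclidean.
Euclidean: yes — any two successors of a common world are R-related.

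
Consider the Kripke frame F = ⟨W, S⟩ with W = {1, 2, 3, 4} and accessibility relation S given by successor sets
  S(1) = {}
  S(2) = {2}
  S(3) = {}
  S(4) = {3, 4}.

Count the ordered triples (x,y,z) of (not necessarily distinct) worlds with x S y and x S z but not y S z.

2

Enumerating: (4,3,3), (4,3,4).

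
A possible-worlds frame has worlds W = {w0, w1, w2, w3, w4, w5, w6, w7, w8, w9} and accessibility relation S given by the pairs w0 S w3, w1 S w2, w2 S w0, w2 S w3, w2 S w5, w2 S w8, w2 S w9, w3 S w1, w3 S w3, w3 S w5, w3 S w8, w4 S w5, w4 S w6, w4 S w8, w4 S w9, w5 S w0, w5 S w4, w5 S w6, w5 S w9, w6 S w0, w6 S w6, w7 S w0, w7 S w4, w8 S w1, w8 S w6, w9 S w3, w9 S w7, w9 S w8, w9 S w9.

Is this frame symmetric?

No

Symmetric: no — w0 S w3 but not w3 S w0.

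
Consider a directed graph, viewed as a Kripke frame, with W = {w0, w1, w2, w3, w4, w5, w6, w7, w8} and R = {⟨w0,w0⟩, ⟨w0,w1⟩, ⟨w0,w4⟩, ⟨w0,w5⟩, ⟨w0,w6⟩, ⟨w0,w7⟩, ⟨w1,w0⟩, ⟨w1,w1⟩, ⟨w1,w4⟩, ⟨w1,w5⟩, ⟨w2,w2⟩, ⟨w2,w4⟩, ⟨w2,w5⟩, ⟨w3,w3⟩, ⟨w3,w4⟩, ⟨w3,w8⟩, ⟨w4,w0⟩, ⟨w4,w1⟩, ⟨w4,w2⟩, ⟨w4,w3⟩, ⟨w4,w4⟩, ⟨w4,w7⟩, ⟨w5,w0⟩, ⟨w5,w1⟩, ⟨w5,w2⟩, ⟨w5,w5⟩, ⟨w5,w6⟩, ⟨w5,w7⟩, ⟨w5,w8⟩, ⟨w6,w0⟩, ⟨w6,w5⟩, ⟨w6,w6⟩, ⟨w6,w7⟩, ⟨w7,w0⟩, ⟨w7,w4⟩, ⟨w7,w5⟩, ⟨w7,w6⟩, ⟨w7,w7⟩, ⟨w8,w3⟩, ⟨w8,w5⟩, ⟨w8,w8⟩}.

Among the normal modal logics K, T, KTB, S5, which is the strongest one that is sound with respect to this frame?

KTB

Reflexive (axiom T): yes — every world is R-related to itself.
Symmetric (axiom B): yes — every pair in R has its reverse in R.
Euclidean (axiom 5): no — w0 R w1 and w0 R w6, but not w1 R w6.
So F validates K, T, KTB; S5 would additionally require R to be Euclidean. The strongest is KTB.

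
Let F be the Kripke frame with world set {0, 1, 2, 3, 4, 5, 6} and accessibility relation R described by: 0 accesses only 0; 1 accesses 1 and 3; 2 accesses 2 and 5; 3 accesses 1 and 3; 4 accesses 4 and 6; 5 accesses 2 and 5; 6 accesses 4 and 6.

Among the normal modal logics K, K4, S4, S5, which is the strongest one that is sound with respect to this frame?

Transitive (axiom 4): yes — every two-step R-path is closed by a direct edge.
Reflexive (axiom T): yes — every world is R-related to itself.
Euclidean (axiom 5): yes — any two successors of a common world are R-related.
So F validates K, K4, S4, S5. The strongest is S5.

S5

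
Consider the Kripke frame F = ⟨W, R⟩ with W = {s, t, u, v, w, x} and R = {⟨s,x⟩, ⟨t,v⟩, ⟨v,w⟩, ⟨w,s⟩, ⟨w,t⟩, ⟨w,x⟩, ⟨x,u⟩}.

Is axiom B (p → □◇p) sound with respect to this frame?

By correspondence theory, B is valid on a frame iff R is symmetric.
Symmetric: no — s R x but not x R s.

No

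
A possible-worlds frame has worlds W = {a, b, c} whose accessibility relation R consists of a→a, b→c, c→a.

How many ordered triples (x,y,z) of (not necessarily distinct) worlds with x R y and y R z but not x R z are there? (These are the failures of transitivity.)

Enumerating: (b,c,a).

1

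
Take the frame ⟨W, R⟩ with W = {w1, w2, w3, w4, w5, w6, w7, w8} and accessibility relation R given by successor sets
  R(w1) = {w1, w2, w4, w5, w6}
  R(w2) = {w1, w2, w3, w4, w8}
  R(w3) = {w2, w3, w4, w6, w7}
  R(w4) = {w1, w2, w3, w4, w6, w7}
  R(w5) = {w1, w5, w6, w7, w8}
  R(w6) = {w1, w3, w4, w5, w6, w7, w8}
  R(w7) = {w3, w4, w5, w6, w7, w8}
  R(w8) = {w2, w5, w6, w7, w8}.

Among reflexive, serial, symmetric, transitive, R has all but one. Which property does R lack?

Reflexive: yes — every world is R-related to itself.
Serial: yes — every world has a successor (e.g. w1 R w1).
Symmetric: yes — every pair in R has its reverse in R.
Transitive: no — w1 R w2 and w2 R w3, but not w1 R w3.
Only transitive fails.

transitive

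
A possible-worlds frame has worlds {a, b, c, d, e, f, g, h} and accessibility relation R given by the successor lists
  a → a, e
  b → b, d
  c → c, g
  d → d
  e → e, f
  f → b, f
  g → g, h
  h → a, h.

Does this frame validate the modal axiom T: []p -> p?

Yes

By correspondence theory, T is valid on a frame iff R is reflexive.
Reflexive: yes — every world is R-related to itself.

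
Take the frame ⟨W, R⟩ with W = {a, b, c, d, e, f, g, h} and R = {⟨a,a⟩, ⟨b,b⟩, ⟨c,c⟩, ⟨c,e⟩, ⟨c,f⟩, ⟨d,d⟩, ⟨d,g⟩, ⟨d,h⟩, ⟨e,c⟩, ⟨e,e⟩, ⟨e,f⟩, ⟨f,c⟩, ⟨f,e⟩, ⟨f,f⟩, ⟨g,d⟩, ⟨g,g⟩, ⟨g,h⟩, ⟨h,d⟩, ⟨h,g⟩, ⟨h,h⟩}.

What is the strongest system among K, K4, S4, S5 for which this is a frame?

Transitive (axiom 4): yes — every two-step R-path is closed by a direct edge.
Reflexive (axiom T): yes — every world is R-related to itself.
Euclidean (axiom 5): yes — any two successors of a common world are R-related.
So F validates K, K4, S4, S5. The strongest is S5.

S5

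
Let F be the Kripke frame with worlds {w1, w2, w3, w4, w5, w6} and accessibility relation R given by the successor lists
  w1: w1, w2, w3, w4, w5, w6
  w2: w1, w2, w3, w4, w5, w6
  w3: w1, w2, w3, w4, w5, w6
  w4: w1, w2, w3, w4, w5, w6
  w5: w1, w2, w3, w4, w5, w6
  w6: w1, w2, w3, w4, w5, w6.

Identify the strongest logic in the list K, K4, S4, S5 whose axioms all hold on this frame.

S5

Transitive (axiom 4): yes — every two-step R-path is closed by a direct edge.
Reflexive (axiom T): yes — every world is R-related to itself.
Euclidean (axiom 5): yes — any two successors of a common world are R-related.
So F validates K, K4, S4, S5. The strongest is S5.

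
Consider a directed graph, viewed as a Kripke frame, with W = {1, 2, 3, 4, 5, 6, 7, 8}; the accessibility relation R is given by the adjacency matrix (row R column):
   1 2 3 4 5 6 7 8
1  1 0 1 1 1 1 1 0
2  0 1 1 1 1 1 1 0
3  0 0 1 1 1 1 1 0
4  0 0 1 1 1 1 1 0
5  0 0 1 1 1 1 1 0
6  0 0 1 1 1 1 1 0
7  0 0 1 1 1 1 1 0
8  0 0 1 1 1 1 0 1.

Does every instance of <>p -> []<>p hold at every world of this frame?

Axiom 5 corresponds to the accessibility relation being Euclidean.
Euclidean: no — 1 R 3 and 1 R 1, but not 3 R 1.

No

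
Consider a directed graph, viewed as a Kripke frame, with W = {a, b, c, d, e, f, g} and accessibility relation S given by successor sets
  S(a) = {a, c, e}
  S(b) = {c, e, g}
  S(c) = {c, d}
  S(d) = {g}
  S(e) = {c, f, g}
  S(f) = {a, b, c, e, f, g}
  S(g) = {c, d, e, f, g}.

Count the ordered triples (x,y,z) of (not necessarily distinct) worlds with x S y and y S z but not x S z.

Enumerating: (a,c,d), (a,e,f), (a,e,g), (b,c,d), (b,e,f), (b,g,d), (b,g,f), (c,d,g), (d,g,c), (d,g,d), (d,g,e), (d,g,f), … and 10 more.
Total: 22.

22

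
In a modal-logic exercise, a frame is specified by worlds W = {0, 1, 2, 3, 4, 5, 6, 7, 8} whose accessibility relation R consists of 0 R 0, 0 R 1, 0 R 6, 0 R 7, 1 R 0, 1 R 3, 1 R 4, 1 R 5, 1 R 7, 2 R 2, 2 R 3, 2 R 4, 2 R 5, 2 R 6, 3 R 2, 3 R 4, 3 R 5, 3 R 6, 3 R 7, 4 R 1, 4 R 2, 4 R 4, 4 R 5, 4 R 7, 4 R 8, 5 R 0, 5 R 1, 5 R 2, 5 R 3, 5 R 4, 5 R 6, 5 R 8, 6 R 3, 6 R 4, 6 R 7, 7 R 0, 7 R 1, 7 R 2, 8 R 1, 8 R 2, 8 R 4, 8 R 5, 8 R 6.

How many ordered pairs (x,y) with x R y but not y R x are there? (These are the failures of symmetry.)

14

Enumerating: (0,6), (1,3), (2,6), (3,4), (3,7), (4,7), (5,0), (5,6), (6,4), (6,7), (7,2), (8,1), (8,2), (8,6).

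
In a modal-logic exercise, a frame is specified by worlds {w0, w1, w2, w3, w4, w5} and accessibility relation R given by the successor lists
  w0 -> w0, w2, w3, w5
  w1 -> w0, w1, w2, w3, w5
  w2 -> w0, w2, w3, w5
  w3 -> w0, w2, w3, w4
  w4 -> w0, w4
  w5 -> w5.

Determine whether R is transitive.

Transitive: no — w0 R w3 and w3 R w4, but not w0 R w4.

No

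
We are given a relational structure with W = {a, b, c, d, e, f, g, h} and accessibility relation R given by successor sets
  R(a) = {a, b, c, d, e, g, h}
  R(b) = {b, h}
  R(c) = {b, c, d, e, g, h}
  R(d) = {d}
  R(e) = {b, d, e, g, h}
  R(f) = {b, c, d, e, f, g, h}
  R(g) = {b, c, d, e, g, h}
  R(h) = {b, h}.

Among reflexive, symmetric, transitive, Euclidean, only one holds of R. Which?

reflexive

Reflexive: yes — every world is R-related to itself.
Symmetric: no — a R b but not b R a.
Transitive: no — e R g and g R c, but not e R c.
Euclidean: no — a R b and a R c, but not b R c.
Only reflexive holds.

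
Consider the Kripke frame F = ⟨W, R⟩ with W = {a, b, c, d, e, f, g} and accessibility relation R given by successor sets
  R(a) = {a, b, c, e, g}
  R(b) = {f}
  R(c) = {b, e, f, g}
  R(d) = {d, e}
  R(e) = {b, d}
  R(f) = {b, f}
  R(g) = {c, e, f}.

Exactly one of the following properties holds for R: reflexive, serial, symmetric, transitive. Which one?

Reflexive: no — b is not related to itself.
Serial: yes — every world has a successor (e.g. a R a).
Symmetric: no — a R b but not b R a.
Transitive: no — a R b and b R f, but not a R f.
Only serial holds.

serial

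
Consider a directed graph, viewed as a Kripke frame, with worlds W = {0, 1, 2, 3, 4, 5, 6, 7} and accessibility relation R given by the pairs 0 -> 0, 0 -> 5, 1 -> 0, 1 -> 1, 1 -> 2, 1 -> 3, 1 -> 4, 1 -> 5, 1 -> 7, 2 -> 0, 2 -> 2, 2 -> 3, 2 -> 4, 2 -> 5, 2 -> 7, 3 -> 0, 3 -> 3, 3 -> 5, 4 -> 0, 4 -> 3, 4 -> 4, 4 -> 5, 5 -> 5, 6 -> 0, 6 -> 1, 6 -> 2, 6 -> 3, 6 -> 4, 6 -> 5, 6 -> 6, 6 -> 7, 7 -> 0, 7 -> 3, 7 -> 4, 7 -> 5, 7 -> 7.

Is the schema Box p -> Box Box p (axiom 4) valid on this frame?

Yes

By correspondence theory, 4 is valid on a frame iff R is transitive.
Transitive: yes — every two-step R-path is closed by a direct edge.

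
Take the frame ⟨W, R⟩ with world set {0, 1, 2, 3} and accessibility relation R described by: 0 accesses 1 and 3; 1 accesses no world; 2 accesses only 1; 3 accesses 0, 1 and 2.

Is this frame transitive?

Transitive: no — 0 R 3 and 3 R 2, but not 0 R 2.

No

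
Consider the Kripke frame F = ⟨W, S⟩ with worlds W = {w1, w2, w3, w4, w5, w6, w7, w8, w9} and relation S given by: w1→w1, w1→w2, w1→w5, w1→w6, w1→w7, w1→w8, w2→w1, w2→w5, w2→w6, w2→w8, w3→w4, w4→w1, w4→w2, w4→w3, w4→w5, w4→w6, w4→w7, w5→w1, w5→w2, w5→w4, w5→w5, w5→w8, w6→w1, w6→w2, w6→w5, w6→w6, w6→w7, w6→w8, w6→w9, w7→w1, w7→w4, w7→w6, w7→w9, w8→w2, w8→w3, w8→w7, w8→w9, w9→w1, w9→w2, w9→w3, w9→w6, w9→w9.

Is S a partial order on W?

No

Reflexive: no — w2 is not related to itself.
Transitive: no — w1 S w5 and w5 S w4, but not w1 S w4.
Antisymmetric: no — w1 S w2 and w2 S w1 with w1 ≠ w2.
So S is not a partial order.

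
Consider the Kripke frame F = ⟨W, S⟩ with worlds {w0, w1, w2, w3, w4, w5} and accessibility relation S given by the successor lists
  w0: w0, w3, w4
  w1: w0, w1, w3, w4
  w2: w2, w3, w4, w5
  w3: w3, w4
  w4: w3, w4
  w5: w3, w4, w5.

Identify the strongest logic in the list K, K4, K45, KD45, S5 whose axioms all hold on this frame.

Transitive (axiom 4): yes — every two-step S-path is closed by a direct edge.
Euclidean (axiom 5): no — w1 S w3 and w1 S w0, but not w3 S w0.
Serial (axiom D): yes — every world has a successor (e.g. w0 S w0).
Reflexive (axiom T): yes — every world is S-related to itself.
So F validates K, K4; K45 would additionally require S to be Euclidean. The strongest is K4.

K4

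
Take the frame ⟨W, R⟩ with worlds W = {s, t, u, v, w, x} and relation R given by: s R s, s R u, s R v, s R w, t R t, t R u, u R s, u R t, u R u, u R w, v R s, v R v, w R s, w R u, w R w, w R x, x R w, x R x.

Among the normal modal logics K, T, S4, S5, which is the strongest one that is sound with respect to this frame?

T

Reflexive (axiom T): yes — every world is R-related to itself.
Transitive (axiom 4): no — s R u and u R t, but not s R t.
Euclidean (axiom 5): no — s R u and s R v, but not u R v.
So F validates K, T; S4 would additionally require R to be transitive. The strongest is T.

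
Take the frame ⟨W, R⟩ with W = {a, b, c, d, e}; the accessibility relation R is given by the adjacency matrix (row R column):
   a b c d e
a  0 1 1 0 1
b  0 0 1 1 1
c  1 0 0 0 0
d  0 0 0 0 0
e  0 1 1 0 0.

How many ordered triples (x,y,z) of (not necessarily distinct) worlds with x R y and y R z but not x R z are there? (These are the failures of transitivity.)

Enumerating: (a,b,d), (a,c,a), (b,c,a), (b,e,b), (c,a,b), (c,a,c), (c,a,e), (e,b,d), (e,b,e), (e,c,a).

10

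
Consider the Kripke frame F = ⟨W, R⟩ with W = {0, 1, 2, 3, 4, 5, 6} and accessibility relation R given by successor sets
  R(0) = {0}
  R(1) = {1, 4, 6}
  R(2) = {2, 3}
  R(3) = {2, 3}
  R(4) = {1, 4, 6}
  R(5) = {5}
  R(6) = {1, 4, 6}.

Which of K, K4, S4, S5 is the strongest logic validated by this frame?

Transitive (axiom 4): yes — every two-step R-path is closed by a direct edge.
Reflexive (axiom T): yes — every world is R-related to itself.
Euclidean (axiom 5): yes — any two successors of a common world are R-related.
So F validates K, K4, S4, S5. The strongest is S5.

S5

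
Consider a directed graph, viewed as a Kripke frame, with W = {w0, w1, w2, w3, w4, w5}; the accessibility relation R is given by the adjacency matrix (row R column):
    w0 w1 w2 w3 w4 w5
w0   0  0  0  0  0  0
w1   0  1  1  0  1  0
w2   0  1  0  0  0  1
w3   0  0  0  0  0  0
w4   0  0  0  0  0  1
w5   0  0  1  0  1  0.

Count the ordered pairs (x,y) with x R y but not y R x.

1

Enumerating: (w1,w4).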